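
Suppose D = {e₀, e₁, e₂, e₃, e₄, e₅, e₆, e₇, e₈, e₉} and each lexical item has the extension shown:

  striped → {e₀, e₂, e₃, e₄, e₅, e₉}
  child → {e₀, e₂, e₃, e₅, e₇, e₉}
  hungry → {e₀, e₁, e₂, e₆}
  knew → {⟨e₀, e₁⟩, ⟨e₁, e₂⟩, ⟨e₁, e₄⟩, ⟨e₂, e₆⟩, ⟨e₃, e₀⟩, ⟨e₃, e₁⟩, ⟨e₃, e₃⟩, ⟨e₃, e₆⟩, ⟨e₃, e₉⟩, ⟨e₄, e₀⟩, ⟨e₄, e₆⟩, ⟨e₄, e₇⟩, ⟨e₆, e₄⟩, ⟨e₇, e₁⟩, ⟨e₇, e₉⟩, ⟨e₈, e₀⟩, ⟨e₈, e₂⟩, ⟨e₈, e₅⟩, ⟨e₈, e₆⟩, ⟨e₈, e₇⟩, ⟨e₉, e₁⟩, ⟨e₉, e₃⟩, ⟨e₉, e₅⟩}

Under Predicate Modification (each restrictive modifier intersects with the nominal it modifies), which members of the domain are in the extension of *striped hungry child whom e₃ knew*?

⟦whom e₃ knew⟧ = {x : ⟨e₃, x⟩ ∈ ⟦knew⟧} = {e₀, e₁, e₃, e₆, e₉}
⟦child⟧ = {e₀, e₂, e₃, e₅, e₇, e₉}
… ∩ ⟦whom e₃ knew⟧ = {e₀, e₂, e₃, e₅, e₇, e₉} ∩ {e₀, e₁, e₃, e₆, e₉} = {e₀, e₃, e₉}
… ∩ ⟦striped⟧ = {e₀, e₃, e₉} ∩ {e₀, e₂, e₃, e₄, e₅, e₉} = {e₀, e₃, e₉}
… ∩ ⟦hungry⟧ = {e₀, e₃, e₉} ∩ {e₀, e₁, e₂, e₆} = {e₀}
So ⟦striped hungry child whom e₃ knew⟧ = {e₀}.

{e₀}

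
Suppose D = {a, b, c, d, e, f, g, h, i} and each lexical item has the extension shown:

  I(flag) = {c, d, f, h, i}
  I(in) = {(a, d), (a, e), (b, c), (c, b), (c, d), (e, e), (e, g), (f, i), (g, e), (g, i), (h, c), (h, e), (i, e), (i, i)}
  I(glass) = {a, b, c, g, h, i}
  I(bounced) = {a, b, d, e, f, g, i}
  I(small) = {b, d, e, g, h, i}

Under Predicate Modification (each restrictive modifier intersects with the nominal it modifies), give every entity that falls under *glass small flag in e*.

{h, i}

⟦in e⟧ = {x : ⟨x, e⟩ ∈ ⟦in⟧} = {a, e, g, h, i}
⟦flag⟧ = {c, d, f, h, i}
… ∩ ⟦in e⟧ = {c, d, f, h, i} ∩ {a, e, g, h, i} = {h, i}
… ∩ ⟦glass⟧ = {h, i} ∩ {a, b, c, g, h, i} = {h, i}
… ∩ ⟦small⟧ = {h, i} ∩ {b, d, e, g, h, i} = {h, i}
So ⟦glass small flag in e⟧ = {h, i}.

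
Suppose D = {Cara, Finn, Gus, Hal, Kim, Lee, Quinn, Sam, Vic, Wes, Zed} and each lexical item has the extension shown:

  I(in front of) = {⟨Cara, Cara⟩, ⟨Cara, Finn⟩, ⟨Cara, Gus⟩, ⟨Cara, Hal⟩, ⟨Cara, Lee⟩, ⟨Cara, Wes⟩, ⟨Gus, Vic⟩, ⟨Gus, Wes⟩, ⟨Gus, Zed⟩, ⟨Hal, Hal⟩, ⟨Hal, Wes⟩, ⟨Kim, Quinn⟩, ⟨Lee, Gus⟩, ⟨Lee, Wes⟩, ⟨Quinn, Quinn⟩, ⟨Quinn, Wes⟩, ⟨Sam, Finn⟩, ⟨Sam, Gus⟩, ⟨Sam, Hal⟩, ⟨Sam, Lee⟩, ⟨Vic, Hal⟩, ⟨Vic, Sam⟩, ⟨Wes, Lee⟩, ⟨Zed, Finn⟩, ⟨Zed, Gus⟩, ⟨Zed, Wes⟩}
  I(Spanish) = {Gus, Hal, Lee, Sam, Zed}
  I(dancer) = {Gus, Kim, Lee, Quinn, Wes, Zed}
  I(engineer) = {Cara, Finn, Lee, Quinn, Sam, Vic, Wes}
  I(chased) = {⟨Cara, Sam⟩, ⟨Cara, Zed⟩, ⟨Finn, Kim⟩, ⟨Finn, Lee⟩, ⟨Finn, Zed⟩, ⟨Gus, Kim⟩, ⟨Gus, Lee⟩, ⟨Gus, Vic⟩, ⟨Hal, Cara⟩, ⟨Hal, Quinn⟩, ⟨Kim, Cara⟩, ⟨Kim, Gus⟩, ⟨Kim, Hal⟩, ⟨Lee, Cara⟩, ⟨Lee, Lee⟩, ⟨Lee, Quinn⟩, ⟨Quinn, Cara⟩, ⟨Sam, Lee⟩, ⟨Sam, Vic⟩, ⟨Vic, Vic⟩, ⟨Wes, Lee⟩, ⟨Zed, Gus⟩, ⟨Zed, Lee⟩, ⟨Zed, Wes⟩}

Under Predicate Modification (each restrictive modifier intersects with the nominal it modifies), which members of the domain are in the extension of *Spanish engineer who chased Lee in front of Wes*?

⟦who chased Lee⟧ = {x : ⟨x, Lee⟩ ∈ ⟦chased⟧} = {Finn, Gus, Lee, Sam, Wes, Zed}
⟦in front of Wes⟧ = {x : ⟨x, Wes⟩ ∈ ⟦in front of⟧} = {Cara, Gus, Hal, Lee, Quinn, Zed}
⟦engineer⟧ = {Cara, Finn, Lee, Quinn, Sam, Vic, Wes}
… ∩ ⟦who chased Lee⟧ = {Cara, Finn, Lee, Quinn, Sam, Vic, Wes} ∩ {Finn, Gus, Lee, Sam, Wes, Zed} = {Finn, Lee, Sam, Wes}
… ∩ ⟦in front of Wes⟧ = {Finn, Lee, Sam, Wes} ∩ {Cara, Gus, Hal, Lee, Quinn, Zed} = {Lee}
… ∩ ⟦Spanish⟧ = {Lee} ∩ {Gus, Hal, Lee, Sam, Zed} = {Lee}
So ⟦Spanish engineer who chased Lee in front of Wes⟧ = {Lee}.

{Lee}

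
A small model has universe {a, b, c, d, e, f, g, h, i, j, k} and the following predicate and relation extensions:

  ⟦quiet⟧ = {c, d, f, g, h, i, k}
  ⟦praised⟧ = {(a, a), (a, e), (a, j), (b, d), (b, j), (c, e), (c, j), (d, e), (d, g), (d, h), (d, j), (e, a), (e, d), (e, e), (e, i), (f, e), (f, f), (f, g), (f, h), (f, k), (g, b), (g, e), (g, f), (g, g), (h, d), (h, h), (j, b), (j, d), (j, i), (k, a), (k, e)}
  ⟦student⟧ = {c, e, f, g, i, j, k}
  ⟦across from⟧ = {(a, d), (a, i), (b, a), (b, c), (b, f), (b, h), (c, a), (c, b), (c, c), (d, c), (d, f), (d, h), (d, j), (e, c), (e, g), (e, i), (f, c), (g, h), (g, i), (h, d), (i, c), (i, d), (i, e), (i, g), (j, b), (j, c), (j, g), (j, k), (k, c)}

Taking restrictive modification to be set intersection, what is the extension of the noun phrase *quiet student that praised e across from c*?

{c, f, k}

⟦that praised e⟧ = {x : ⟨x, e⟩ ∈ ⟦praised⟧} = {a, c, d, e, f, g, k}
⟦across from c⟧ = {x : ⟨x, c⟩ ∈ ⟦across from⟧} = {b, c, d, e, f, i, j, k}
⟦student⟧ = {c, e, f, g, i, j, k}
… ∩ ⟦that praised e⟧ = {c, e, f, g, i, j, k} ∩ {a, c, d, e, f, g, k} = {c, e, f, g, k}
… ∩ ⟦across from c⟧ = {c, e, f, g, k} ∩ {b, c, d, e, f, i, j, k} = {c, e, f, k}
… ∩ ⟦quiet⟧ = {c, e, f, k} ∩ {c, d, f, g, h, i, k} = {c, f, k}
So ⟦quiet student that praised e across from c⟧ = {c, f, k}.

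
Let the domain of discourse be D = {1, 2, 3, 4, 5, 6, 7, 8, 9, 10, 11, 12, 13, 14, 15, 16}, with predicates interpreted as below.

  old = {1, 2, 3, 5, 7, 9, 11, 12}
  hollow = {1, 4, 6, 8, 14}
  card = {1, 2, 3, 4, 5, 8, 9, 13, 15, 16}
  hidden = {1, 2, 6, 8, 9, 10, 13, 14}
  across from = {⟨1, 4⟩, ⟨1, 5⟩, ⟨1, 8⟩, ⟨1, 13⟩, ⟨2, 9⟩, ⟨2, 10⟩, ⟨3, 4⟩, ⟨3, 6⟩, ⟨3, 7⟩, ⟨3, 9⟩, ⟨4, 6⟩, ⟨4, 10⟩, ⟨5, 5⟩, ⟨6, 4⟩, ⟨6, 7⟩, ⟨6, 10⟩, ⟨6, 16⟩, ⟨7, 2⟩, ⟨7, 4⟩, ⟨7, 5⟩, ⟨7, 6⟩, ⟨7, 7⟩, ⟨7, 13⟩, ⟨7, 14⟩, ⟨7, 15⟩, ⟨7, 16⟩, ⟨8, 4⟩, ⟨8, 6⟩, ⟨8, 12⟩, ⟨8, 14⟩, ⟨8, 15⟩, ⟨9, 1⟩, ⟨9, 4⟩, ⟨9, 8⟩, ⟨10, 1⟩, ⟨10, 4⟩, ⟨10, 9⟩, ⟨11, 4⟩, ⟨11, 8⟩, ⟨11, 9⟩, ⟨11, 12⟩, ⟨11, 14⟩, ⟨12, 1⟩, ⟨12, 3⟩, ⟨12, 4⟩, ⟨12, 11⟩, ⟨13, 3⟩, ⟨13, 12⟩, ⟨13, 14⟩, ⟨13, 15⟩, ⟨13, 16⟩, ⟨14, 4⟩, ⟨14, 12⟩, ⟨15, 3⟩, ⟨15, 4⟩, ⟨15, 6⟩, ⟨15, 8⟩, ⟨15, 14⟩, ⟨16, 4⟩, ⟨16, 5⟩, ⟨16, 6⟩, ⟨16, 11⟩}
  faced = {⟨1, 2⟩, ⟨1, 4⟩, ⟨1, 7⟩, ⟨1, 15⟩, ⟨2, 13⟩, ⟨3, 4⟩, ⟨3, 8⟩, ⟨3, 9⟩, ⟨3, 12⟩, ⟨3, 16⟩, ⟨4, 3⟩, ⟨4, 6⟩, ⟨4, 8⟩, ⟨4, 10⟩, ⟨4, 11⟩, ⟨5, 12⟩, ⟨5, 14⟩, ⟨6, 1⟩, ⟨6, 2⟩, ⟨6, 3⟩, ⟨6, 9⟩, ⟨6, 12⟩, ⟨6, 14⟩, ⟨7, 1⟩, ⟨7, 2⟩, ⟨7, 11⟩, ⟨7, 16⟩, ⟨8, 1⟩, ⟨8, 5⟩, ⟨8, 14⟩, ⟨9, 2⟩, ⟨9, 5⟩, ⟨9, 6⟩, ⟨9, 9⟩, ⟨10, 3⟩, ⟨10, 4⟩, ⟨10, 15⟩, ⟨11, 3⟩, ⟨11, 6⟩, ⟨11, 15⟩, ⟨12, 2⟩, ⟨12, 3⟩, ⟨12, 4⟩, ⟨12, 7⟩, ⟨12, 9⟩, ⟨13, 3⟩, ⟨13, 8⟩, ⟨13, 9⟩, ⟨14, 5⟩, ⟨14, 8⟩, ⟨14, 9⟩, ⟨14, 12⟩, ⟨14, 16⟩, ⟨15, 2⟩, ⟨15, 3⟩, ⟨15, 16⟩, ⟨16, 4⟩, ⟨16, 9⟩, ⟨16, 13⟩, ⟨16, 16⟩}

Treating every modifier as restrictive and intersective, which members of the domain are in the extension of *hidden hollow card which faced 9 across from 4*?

⟦which faced 9⟧ = {x : ⟨x, 9⟩ ∈ ⟦faced⟧} = {3, 6, 9, 12, 13, 14, 16}
⟦across from 4⟧ = {x : ⟨x, 4⟩ ∈ ⟦across from⟧} = {1, 3, 6, 7, 8, 9, 10, 11, 12, 14, 15, 16}
⟦card⟧ = {1, 2, 3, 4, 5, 8, 9, 13, 15, 16}
… ∩ ⟦which faced 9⟧ = {1, 2, 3, 4, 5, 8, 9, 13, 15, 16} ∩ {3, 6, 9, 12, 13, 14, 16} = {3, 9, 13, 16}
… ∩ ⟦across from 4⟧ = {3, 9, 13, 16} ∩ {1, 3, 6, 7, 8, 9, 10, 11, 12, 14, 15, 16} = {3, 9, 16}
… ∩ ⟦hidden⟧ = {3, 9, 16} ∩ {1, 2, 6, 8, 9, 10, 13, 14} = {9}
… ∩ ⟦hollow⟧ = {9} ∩ {1, 4, 6, 8, 14} = ∅
So ⟦hidden hollow card which faced 9 across from 4⟧ = { }.

{ }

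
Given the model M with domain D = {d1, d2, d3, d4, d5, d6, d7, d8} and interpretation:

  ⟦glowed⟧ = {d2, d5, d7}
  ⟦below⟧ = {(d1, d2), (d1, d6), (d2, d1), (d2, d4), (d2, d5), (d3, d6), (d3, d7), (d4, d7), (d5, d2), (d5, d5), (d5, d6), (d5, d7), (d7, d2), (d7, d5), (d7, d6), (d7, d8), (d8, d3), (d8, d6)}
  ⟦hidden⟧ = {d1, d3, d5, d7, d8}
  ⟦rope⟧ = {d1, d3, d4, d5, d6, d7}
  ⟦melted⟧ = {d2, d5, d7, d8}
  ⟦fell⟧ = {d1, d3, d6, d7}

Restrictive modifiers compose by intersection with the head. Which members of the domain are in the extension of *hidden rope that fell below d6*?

⟦that fell⟧ = ⟦fell⟧ = {d1, d3, d6, d7}
⟦below d6⟧ = {x : ⟨x, d6⟩ ∈ ⟦below⟧} = {d1, d3, d5, d7, d8}
⟦rope⟧ = {d1, d3, d4, d5, d6, d7}
… ∩ ⟦that fell⟧ = {d1, d3, d4, d5, d6, d7} ∩ {d1, d3, d6, d7} = {d1, d3, d6, d7}
… ∩ ⟦below d6⟧ = {d1, d3, d6, d7} ∩ {d1, d3, d5, d7, d8} = {d1, d3, d7}
… ∩ ⟦hidden⟧ = {d1, d3, d7} ∩ {d1, d3, d5, d7, d8} = {d1, d3, d7}
So ⟦hidden rope that fell below d6⟧ = {d1, d3, d7}.

{d1, d3, d7}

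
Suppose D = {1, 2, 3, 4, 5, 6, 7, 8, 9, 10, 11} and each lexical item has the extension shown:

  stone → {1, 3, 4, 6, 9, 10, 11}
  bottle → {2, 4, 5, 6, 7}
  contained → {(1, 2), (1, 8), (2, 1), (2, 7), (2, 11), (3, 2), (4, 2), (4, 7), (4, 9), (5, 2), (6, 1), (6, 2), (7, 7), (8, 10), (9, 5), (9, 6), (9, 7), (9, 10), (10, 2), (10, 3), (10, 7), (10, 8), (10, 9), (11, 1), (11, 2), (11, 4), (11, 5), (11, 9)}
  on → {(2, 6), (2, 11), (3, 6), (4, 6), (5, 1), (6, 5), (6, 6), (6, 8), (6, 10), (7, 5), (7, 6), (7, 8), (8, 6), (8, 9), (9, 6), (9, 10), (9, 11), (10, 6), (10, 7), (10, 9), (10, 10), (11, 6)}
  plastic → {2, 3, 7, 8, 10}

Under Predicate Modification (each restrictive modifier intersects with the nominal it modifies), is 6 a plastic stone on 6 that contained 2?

no

⟦on 6⟧ = {x : ⟨x, 6⟩ ∈ ⟦on⟧} = {2, 3, 4, 6, 7, 8, 9, 10, 11}
⟦that contained 2⟧ = {x : ⟨x, 2⟩ ∈ ⟦contained⟧} = {1, 3, 4, 5, 6, 10, 11}
⟦stone⟧ = {1, 3, 4, 6, 9, 10, 11}
… ∩ ⟦on 6⟧ = {1, 3, 4, 6, 9, 10, 11} ∩ {2, 3, 4, 6, 7, 8, 9, 10, 11} = {3, 4, 6, 9, 10, 11}
… ∩ ⟦that contained 2⟧ = {3, 4, 6, 9, 10, 11} ∩ {1, 3, 4, 5, 6, 10, 11} = {3, 4, 6, 10, 11}
… ∩ ⟦plastic⟧ = {3, 4, 6, 10, 11} ∩ {2, 3, 7, 8, 10} = {3, 10}
⟦plastic stone on 6 that contained 2⟧ = {3, 10}; 6 ∉ this set.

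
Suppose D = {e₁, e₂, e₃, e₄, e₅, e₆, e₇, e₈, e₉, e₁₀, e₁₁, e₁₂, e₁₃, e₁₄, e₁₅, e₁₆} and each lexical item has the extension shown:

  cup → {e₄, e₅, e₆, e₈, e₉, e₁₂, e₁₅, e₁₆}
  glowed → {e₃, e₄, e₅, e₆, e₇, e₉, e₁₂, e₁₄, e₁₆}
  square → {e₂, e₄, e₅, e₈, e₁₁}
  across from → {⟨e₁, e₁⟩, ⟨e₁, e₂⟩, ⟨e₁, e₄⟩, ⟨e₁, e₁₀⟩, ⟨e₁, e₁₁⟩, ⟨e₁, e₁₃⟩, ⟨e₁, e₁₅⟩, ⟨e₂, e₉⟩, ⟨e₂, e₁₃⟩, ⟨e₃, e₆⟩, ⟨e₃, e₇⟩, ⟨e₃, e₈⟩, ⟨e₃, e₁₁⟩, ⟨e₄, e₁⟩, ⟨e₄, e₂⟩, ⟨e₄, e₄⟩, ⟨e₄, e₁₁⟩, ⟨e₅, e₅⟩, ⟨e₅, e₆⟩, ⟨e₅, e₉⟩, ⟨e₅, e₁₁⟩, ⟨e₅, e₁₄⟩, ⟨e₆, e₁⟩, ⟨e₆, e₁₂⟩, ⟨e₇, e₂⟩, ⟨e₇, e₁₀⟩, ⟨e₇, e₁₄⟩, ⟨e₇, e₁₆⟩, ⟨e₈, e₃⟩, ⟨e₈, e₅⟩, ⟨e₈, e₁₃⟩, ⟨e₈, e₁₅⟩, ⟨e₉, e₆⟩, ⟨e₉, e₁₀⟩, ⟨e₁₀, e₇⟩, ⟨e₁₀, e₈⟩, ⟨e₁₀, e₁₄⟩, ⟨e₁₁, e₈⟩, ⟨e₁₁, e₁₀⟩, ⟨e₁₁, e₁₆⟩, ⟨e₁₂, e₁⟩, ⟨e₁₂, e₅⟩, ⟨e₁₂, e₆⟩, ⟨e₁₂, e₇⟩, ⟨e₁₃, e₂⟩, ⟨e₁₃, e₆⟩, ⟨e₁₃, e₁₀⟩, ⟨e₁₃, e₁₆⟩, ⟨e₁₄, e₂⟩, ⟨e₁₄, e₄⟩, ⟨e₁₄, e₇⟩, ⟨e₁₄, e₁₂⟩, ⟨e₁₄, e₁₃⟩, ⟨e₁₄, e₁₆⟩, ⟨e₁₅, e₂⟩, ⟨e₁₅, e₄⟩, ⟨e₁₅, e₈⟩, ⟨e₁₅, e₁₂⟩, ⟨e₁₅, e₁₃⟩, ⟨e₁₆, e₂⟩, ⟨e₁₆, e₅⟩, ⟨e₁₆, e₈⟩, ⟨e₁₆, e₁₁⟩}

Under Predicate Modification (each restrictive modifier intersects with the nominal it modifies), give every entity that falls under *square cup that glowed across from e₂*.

⟦that glowed⟧ = ⟦glowed⟧ = {e₃, e₄, e₅, e₆, e₇, e₉, e₁₂, e₁₄, e₁₆}
⟦across from e₂⟧ = {x : ⟨x, e₂⟩ ∈ ⟦across from⟧} = {e₁, e₄, e₇, e₁₃, e₁₄, e₁₅, e₁₆}
⟦cup⟧ = {e₄, e₅, e₆, e₈, e₉, e₁₂, e₁₅, e₁₆}
… ∩ ⟦that glowed⟧ = {e₄, e₅, e₆, e₈, e₉, e₁₂, e₁₅, e₁₆} ∩ {e₃, e₄, e₅, e₆, e₇, e₉, e₁₂, e₁₄, e₁₆} = {e₄, e₅, e₆, e₉, e₁₂, e₁₆}
… ∩ ⟦across from e₂⟧ = {e₄, e₅, e₆, e₉, e₁₂, e₁₆} ∩ {e₁, e₄, e₇, e₁₃, e₁₄, e₁₅, e₁₆} = {e₄, e₁₆}
… ∩ ⟦square⟧ = {e₄, e₁₆} ∩ {e₂, e₄, e₅, e₈, e₁₁} = {e₄}
So ⟦square cup that glowed across from e₂⟧ = {e₄}.

{e₄}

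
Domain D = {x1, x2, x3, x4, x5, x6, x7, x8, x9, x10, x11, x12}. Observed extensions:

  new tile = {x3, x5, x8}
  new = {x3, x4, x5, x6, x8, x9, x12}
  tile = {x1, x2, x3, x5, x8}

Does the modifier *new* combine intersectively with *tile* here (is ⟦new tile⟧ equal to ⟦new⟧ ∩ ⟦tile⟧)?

yes

⟦new⟧ ∩ ⟦tile⟧ = {x3, x4, x5, x6, x8, x9, x12} ∩ {x1, x2, x3, x5, x8} = {x3, x5, x8}
Observed ⟦new tile⟧ = {x3, x5, x8}.
These coincide, so the modifier is intersective here.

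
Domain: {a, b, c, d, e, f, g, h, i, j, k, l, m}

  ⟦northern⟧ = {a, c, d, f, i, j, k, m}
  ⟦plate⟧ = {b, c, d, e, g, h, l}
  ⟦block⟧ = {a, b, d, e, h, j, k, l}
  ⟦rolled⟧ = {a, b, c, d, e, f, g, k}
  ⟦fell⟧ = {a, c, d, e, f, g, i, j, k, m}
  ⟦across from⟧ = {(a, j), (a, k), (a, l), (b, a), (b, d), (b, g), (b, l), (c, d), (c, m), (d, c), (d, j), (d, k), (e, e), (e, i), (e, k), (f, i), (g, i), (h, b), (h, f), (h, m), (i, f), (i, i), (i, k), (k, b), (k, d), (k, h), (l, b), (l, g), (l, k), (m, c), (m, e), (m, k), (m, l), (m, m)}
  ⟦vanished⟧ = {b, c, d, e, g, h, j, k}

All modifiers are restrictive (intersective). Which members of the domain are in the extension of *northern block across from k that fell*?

⟦across from k⟧ = {x : ⟨x, k⟩ ∈ ⟦across from⟧} = {a, d, e, i, l, m}
⟦that fell⟧ = ⟦fell⟧ = {a, c, d, e, f, g, i, j, k, m}
⟦block⟧ = {a, b, d, e, h, j, k, l}
… ∩ ⟦across from k⟧ = {a, b, d, e, h, j, k, l} ∩ {a, d, e, i, l, m} = {a, d, e, l}
… ∩ ⟦that fell⟧ = {a, d, e, l} ∩ {a, c, d, e, f, g, i, j, k, m} = {a, d, e}
… ∩ ⟦northern⟧ = {a, d, e} ∩ {a, c, d, f, i, j, k, m} = {a, d}
So ⟦northern block across from k that fell⟧ = {a, d}.

{a, d}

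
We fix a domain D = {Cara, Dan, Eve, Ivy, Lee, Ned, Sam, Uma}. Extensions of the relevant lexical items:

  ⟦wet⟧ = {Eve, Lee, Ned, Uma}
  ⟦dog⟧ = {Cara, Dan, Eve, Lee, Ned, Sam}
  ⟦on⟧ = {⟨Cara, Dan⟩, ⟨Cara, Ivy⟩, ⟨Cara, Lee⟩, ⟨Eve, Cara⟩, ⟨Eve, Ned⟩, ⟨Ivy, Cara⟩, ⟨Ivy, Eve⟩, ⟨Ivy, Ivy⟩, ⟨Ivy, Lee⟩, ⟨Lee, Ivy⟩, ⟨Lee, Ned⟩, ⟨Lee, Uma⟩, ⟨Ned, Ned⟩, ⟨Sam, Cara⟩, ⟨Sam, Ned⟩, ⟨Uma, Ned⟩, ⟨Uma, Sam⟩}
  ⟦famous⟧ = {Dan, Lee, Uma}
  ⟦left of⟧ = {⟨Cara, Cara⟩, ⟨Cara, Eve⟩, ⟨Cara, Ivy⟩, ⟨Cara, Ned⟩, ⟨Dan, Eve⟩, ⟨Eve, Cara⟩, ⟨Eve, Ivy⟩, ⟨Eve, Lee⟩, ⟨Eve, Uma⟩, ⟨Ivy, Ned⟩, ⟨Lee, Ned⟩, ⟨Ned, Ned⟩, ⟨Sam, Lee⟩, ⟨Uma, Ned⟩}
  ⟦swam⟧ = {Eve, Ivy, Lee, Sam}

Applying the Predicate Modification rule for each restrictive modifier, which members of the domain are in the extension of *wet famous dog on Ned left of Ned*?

⟦on Ned⟧ = {x : ⟨x, Ned⟩ ∈ ⟦on⟧} = {Eve, Lee, Ned, Sam, Uma}
⟦left of Ned⟧ = {x : ⟨x, Ned⟩ ∈ ⟦left of⟧} = {Cara, Ivy, Lee, Ned, Uma}
⟦dog⟧ = {Cara, Dan, Eve, Lee, Ned, Sam}
… ∩ ⟦on Ned⟧ = {Cara, Dan, Eve, Lee, Ned, Sam} ∩ {Eve, Lee, Ned, Sam, Uma} = {Eve, Lee, Ned, Sam}
… ∩ ⟦left of Ned⟧ = {Eve, Lee, Ned, Sam} ∩ {Cara, Ivy, Lee, Ned, Uma} = {Lee, Ned}
… ∩ ⟦wet⟧ = {Lee, Ned} ∩ {Eve, Lee, Ned, Uma} = {Lee, Ned}
… ∩ ⟦famous⟧ = {Lee, Ned} ∩ {Dan, Lee, Uma} = {Lee}
So ⟦wet famous dog on Ned left of Ned⟧ = {Lee}.

{Lee}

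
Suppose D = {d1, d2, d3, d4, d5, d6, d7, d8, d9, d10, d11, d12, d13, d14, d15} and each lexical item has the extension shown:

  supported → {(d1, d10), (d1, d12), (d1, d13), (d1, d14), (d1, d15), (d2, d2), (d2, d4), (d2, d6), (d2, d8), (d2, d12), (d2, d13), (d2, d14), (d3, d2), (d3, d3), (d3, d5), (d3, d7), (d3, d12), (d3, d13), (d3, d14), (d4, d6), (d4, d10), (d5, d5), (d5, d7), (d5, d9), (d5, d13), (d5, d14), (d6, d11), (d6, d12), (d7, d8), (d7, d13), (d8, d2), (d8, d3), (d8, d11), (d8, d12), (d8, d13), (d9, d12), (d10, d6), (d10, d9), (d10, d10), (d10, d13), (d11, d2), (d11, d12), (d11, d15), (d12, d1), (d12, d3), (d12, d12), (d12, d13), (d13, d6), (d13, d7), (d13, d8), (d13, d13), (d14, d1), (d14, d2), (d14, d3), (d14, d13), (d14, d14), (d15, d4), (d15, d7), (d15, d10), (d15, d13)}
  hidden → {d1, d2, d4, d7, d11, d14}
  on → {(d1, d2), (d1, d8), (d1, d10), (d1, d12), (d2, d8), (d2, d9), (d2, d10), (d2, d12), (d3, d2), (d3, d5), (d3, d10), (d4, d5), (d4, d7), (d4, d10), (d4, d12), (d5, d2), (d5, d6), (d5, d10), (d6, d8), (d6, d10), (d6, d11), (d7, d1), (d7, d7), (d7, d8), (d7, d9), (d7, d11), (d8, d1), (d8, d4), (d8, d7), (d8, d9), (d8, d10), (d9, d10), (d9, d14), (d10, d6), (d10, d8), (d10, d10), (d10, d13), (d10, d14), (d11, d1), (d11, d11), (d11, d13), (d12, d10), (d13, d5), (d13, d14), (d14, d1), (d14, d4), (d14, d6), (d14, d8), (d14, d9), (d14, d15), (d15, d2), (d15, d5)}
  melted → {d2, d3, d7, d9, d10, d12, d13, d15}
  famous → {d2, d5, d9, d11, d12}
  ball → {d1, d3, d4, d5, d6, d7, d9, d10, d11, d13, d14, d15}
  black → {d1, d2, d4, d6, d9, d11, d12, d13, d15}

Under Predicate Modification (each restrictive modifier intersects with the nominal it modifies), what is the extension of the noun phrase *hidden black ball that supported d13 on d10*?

⟦that supported d13⟧ = {x : ⟨x, d13⟩ ∈ ⟦supported⟧} = {d1, d2, d3, d5, d7, d8, d10, d12, d13, d14, d15}
⟦on d10⟧ = {x : ⟨x, d10⟩ ∈ ⟦on⟧} = {d1, d2, d3, d4, d5, d6, d8, d9, d10, d12}
⟦ball⟧ = {d1, d3, d4, d5, d6, d7, d9, d10, d11, d13, d14, d15}
… ∩ ⟦that supported d13⟧ = {d1, d3, d4, d5, d6, d7, d9, d10, d11, d13, d14, d15} ∩ {d1, d2, d3, d5, d7, d8, d10, d12, d13, d14, d15} = {d1, d3, d5, d7, d10, d13, d14, d15}
… ∩ ⟦on d10⟧ = {d1, d3, d5, d7, d10, d13, d14, d15} ∩ {d1, d2, d3, d4, d5, d6, d8, d9, d10, d12} = {d1, d3, d5, d10}
… ∩ ⟦hidden⟧ = {d1, d3, d5, d10} ∩ {d1, d2, d4, d7, d11, d14} = {d1}
… ∩ ⟦black⟧ = {d1} ∩ {d1, d2, d4, d6, d9, d11, d12, d13, d15} = {d1}
So ⟦hidden black ball that supported d13 on d10⟧ = {d1}.

{d1}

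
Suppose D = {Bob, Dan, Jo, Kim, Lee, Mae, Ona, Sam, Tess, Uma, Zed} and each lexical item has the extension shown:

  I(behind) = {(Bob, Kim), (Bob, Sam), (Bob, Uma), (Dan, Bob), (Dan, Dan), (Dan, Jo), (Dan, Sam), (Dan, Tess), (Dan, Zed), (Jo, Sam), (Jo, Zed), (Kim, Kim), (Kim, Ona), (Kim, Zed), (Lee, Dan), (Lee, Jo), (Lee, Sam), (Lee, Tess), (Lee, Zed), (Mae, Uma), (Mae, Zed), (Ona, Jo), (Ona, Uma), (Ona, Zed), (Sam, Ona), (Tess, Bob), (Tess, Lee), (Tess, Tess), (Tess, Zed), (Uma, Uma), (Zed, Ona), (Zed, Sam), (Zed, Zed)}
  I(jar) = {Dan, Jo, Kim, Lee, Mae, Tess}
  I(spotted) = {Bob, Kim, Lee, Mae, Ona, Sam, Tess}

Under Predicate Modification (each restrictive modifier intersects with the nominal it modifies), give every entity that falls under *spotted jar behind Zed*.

⟦behind Zed⟧ = {x : ⟨x, Zed⟩ ∈ ⟦behind⟧} = {Dan, Jo, Kim, Lee, Mae, Ona, Tess, Zed}
⟦jar⟧ = {Dan, Jo, Kim, Lee, Mae, Tess}
… ∩ ⟦behind Zed⟧ = {Dan, Jo, Kim, Lee, Mae, Tess} ∩ {Dan, Jo, Kim, Lee, Mae, Ona, Tess, Zed} = {Dan, Jo, Kim, Lee, Mae, Tess}
… ∩ ⟦spotted⟧ = {Dan, Jo, Kim, Lee, Mae, Tess} ∩ {Bob, Kim, Lee, Mae, Ona, Sam, Tess} = {Kim, Lee, Mae, Tess}
So ⟦spotted jar behind Zed⟧ = {Kim, Lee, Mae, Tess}.

{Kim, Lee, Mae, Tess}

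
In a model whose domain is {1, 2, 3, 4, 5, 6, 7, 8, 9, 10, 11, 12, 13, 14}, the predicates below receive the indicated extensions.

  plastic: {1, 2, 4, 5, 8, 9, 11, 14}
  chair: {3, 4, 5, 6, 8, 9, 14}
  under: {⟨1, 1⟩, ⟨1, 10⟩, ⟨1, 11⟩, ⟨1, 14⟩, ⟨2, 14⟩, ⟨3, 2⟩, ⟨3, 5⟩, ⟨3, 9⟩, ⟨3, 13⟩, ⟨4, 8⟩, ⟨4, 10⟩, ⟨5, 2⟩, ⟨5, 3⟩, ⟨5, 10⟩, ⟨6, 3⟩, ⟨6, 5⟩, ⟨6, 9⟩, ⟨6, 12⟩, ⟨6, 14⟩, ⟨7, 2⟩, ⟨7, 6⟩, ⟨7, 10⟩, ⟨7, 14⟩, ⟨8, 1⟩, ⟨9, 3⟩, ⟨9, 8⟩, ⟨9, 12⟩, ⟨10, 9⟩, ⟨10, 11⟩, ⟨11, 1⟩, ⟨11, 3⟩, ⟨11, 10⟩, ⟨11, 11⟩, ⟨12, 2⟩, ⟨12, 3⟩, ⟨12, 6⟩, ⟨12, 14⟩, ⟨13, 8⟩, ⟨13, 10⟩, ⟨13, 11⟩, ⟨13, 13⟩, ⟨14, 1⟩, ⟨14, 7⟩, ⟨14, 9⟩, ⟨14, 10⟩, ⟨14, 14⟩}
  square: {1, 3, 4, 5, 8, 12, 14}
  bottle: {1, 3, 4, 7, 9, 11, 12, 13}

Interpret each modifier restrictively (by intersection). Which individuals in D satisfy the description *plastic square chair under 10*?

⟦under 10⟧ = {x : ⟨x, 10⟩ ∈ ⟦under⟧} = {1, 4, 5, 7, 11, 13, 14}
⟦chair⟧ = {3, 4, 5, 6, 8, 9, 14}
… ∩ ⟦under 10⟧ = {3, 4, 5, 6, 8, 9, 14} ∩ {1, 4, 5, 7, 11, 13, 14} = {4, 5, 14}
… ∩ ⟦plastic⟧ = {4, 5, 14} ∩ {1, 2, 4, 5, 8, 9, 11, 14} = {4, 5, 14}
… ∩ ⟦square⟧ = {4, 5, 14} ∩ {1, 3, 4, 5, 8, 12, 14} = {4, 5, 14}
So ⟦plastic square chair under 10⟧ = {4, 5, 14}.

{4, 5, 14}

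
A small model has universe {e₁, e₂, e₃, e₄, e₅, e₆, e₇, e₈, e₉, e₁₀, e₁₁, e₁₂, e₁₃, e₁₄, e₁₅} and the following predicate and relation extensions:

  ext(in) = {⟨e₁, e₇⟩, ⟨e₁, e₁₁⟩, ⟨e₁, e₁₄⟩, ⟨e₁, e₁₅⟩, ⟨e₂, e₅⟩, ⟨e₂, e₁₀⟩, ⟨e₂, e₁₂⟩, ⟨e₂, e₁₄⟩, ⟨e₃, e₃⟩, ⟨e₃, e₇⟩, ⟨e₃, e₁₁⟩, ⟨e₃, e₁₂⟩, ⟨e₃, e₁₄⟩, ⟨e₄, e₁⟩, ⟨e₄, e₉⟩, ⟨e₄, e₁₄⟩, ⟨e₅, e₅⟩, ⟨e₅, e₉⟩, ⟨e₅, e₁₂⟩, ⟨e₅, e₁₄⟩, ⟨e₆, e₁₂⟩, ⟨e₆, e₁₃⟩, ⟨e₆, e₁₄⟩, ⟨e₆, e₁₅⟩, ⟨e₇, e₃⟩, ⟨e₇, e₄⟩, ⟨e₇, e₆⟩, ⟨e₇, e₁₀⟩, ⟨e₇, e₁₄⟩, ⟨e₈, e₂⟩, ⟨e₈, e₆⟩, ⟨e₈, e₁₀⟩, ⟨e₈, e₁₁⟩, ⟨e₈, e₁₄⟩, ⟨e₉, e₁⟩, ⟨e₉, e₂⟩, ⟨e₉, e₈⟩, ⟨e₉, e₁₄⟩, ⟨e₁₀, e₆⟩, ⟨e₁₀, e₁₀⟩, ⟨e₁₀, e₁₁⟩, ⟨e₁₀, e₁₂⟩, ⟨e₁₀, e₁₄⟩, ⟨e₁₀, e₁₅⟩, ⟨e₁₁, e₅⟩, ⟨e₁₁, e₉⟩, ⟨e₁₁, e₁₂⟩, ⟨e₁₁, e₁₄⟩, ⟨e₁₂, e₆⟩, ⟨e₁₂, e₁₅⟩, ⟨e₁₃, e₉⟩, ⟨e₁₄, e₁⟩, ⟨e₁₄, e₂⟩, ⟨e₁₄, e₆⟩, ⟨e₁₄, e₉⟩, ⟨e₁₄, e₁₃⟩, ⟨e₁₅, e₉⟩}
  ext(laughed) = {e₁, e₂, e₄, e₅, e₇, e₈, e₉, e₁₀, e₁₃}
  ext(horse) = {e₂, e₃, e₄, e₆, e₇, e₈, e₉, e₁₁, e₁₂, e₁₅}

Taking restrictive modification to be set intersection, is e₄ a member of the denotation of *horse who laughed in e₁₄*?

⟦who laughed⟧ = ⟦laughed⟧ = {e₁, e₂, e₄, e₅, e₇, e₈, e₉, e₁₀, e₁₃}
⟦in e₁₄⟧ = {x : ⟨x, e₁₄⟩ ∈ ⟦in⟧} = {e₁, e₂, e₃, e₄, e₅, e₆, e₇, e₈, e₉, e₁₀, e₁₁}
⟦horse⟧ = {e₂, e₃, e₄, e₆, e₇, e₈, e₉, e₁₁, e₁₂, e₁₅}
… ∩ ⟦who laughed⟧ = {e₂, e₃, e₄, e₆, e₇, e₈, e₉, e₁₁, e₁₂, e₁₅} ∩ {e₁, e₂, e₄, e₅, e₇, e₈, e₉, e₁₀, e₁₃} = {e₂, e₄, e₇, e₈, e₉}
… ∩ ⟦in e₁₄⟧ = {e₂, e₄, e₇, e₈, e₉} ∩ {e₁, e₂, e₃, e₄, e₅, e₆, e₇, e₈, e₉, e₁₀, e₁₁} = {e₂, e₄, e₇, e₈, e₉}
⟦horse who laughed in e₁₄⟧ = {e₂, e₄, e₇, e₈, e₉}; e₄ ∈ this set.

yes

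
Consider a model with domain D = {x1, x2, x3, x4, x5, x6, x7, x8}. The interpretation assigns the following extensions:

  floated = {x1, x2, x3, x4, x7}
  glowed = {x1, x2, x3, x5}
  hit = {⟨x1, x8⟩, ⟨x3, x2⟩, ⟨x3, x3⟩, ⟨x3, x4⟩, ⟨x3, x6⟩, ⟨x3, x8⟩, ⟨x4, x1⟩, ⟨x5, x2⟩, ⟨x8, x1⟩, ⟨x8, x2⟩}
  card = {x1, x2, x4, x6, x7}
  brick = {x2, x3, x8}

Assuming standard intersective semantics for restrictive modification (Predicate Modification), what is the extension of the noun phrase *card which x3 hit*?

{x2, x4, x6}

⟦which x3 hit⟧ = {x : ⟨x3, x⟩ ∈ ⟦hit⟧} = {x2, x3, x4, x6, x8}
⟦card⟧ = {x1, x2, x4, x6, x7}
… ∩ ⟦which x3 hit⟧ = {x1, x2, x4, x6, x7} ∩ {x2, x3, x4, x6, x8} = {x2, x4, x6}
So ⟦card which x3 hit⟧ = {x2, x4, x6}.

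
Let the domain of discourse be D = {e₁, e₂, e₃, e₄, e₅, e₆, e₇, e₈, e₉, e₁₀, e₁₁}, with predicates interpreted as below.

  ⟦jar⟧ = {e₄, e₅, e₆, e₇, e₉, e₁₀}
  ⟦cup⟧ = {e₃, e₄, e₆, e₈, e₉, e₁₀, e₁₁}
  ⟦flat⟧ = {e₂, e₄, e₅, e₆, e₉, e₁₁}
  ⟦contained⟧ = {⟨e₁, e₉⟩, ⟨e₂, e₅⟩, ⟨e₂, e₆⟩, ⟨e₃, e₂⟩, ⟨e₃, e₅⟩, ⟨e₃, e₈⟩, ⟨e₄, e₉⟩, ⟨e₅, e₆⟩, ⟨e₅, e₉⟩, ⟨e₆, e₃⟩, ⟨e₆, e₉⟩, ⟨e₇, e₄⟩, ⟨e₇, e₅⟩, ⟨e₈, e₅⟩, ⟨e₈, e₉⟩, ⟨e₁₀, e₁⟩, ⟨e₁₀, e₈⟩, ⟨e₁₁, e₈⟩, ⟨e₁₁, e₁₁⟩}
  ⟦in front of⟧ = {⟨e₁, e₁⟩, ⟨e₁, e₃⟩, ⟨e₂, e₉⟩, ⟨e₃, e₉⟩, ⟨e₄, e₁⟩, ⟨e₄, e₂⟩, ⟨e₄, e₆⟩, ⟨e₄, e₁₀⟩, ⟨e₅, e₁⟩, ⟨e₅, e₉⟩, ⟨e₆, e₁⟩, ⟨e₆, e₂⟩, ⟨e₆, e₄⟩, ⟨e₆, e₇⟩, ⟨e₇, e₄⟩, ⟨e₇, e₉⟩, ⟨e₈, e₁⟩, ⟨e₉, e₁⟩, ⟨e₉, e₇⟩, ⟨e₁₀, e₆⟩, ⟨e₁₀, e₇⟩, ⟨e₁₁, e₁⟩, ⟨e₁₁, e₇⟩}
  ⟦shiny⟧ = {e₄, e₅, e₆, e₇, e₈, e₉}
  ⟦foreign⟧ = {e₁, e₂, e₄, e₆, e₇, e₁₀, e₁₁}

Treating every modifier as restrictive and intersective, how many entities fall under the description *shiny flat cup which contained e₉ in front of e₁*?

2

⟦which contained e₉⟧ = {x : ⟨x, e₉⟩ ∈ ⟦contained⟧} = {e₁, e₄, e₅, e₆, e₈}
⟦in front of e₁⟧ = {x : ⟨x, e₁⟩ ∈ ⟦in front of⟧} = {e₁, e₄, e₅, e₆, e₈, e₉, e₁₁}
⟦cup⟧ = {e₃, e₄, e₆, e₈, e₉, e₁₀, e₁₁}
… ∩ ⟦which contained e₉⟧ = {e₃, e₄, e₆, e₈, e₉, e₁₀, e₁₁} ∩ {e₁, e₄, e₅, e₆, e₈} = {e₄, e₆, e₈}
… ∩ ⟦in front of e₁⟧ = {e₄, e₆, e₈} ∩ {e₁, e₄, e₅, e₆, e₈, e₉, e₁₁} = {e₄, e₆, e₈}
… ∩ ⟦shiny⟧ = {e₄, e₆, e₈} ∩ {e₄, e₅, e₆, e₇, e₈, e₉} = {e₄, e₆, e₈}
… ∩ ⟦flat⟧ = {e₄, e₆, e₈} ∩ {e₂, e₄, e₅, e₆, e₉, e₁₁} = {e₄, e₆}
⟦shiny flat cup which contained e₉ in front of e₁⟧ = {e₄, e₆}, so the cardinality is 2.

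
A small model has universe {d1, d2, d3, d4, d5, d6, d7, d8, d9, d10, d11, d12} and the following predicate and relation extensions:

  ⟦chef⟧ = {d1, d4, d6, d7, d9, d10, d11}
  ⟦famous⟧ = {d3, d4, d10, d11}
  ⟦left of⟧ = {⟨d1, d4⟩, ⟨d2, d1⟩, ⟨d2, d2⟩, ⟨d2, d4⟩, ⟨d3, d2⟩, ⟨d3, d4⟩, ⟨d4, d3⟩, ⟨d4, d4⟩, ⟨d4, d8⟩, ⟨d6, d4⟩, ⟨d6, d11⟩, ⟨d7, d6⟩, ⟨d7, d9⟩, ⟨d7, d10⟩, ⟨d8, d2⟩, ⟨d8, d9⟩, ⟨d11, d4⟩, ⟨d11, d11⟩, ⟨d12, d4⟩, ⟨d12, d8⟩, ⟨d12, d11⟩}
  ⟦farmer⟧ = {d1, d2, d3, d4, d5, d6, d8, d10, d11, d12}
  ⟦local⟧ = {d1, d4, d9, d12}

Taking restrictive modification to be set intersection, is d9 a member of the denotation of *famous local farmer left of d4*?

no

⟦left of d4⟧ = {x : ⟨x, d4⟩ ∈ ⟦left of⟧} = {d1, d2, d3, d4, d6, d11, d12}
⟦farmer⟧ = {d1, d2, d3, d4, d5, d6, d8, d10, d11, d12}
… ∩ ⟦left of d4⟧ = {d1, d2, d3, d4, d5, d6, d8, d10, d11, d12} ∩ {d1, d2, d3, d4, d6, d11, d12} = {d1, d2, d3, d4, d6, d11, d12}
… ∩ ⟦famous⟧ = {d1, d2, d3, d4, d6, d11, d12} ∩ {d3, d4, d10, d11} = {d3, d4, d11}
… ∩ ⟦local⟧ = {d3, d4, d11} ∩ {d1, d4, d9, d12} = {d4}
⟦famous local farmer left of d4⟧ = {d4}; d9 ∉ this set.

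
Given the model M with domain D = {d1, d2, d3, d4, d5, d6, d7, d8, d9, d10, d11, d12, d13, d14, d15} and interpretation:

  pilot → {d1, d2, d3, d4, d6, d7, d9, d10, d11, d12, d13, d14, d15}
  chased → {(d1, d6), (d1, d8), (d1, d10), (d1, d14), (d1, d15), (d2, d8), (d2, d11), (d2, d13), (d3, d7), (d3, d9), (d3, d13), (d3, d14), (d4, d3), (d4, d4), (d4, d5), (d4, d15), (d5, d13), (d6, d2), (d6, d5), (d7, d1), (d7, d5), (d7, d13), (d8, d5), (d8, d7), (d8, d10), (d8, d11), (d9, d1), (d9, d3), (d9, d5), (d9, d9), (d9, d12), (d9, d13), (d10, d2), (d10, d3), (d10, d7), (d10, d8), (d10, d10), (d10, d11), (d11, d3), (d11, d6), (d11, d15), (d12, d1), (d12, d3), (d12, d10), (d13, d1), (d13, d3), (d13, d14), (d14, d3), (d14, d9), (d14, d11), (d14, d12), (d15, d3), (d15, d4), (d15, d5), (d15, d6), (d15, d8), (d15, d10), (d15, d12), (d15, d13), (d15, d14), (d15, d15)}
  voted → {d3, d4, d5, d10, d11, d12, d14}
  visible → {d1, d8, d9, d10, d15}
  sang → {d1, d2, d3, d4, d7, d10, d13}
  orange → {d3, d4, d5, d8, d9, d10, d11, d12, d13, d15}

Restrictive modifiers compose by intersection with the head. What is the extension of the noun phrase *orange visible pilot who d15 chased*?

⟦who d15 chased⟧ = {x : ⟨d15, x⟩ ∈ ⟦chased⟧} = {d3, d4, d5, d6, d8, d10, d12, d13, d14, d15}
⟦pilot⟧ = {d1, d2, d3, d4, d6, d7, d9, d10, d11, d12, d13, d14, d15}
… ∩ ⟦who d15 chased⟧ = {d1, d2, d3, d4, d6, d7, d9, d10, d11, d12, d13, d14, d15} ∩ {d3, d4, d5, d6, d8, d10, d12, d13, d14, d15} = {d3, d4, d6, d10, d12, d13, d14, d15}
… ∩ ⟦orange⟧ = {d3, d4, d6, d10, d12, d13, d14, d15} ∩ {d3, d4, d5, d8, d9, d10, d11, d12, d13, d15} = {d3, d4, d10, d12, d13, d15}
… ∩ ⟦visible⟧ = {d3, d4, d10, d12, d13, d15} ∩ {d1, d8, d9, d10, d15} = {d10, d15}
So ⟦orange visible pilot who d15 chased⟧ = {d10, d15}.

{d10, d15}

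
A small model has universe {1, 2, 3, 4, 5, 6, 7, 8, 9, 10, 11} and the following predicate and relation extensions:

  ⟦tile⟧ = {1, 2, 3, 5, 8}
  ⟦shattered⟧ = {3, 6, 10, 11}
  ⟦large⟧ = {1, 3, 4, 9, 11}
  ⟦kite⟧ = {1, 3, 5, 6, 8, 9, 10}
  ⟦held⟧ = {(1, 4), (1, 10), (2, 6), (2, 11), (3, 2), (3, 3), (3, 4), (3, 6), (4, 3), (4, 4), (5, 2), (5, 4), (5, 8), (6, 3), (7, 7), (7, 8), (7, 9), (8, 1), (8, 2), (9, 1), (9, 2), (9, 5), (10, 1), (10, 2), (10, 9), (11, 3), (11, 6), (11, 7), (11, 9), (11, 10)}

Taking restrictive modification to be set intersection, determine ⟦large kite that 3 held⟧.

⟦that 3 held⟧ = {x : ⟨3, x⟩ ∈ ⟦held⟧} = {2, 3, 4, 6}
⟦kite⟧ = {1, 3, 5, 6, 8, 9, 10}
… ∩ ⟦that 3 held⟧ = {1, 3, 5, 6, 8, 9, 10} ∩ {2, 3, 4, 6} = {3, 6}
… ∩ ⟦large⟧ = {3, 6} ∩ {1, 3, 4, 9, 11} = {3}
So ⟦large kite that 3 held⟧ = {3}.

{3}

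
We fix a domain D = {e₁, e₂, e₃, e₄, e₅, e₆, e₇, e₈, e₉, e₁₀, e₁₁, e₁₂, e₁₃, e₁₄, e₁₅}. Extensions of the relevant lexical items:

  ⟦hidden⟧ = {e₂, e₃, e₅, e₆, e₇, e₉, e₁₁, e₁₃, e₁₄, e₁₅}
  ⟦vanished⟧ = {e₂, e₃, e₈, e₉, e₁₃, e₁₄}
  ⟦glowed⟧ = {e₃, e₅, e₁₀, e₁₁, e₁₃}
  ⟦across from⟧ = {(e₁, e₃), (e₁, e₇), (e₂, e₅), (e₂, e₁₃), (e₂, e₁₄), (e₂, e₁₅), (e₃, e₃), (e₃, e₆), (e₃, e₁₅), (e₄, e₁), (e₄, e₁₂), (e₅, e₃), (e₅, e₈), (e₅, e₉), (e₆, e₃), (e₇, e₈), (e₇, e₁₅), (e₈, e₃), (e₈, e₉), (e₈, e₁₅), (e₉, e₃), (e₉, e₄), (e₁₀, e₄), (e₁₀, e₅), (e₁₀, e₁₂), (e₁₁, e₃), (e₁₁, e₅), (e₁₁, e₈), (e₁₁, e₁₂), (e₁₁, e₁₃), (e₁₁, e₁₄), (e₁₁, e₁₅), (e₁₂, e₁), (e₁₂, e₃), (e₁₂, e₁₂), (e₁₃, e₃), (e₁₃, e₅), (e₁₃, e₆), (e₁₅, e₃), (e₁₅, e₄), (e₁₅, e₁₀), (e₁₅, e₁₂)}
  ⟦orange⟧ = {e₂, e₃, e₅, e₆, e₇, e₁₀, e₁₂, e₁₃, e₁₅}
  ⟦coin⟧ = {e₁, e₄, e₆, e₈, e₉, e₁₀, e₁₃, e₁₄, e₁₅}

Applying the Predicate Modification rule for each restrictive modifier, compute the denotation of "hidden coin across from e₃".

⟦across from e₃⟧ = {x : ⟨x, e₃⟩ ∈ ⟦across from⟧} = {e₁, e₃, e₅, e₆, e₈, e₉, e₁₁, e₁₂, e₁₃, e₁₅}
⟦coin⟧ = {e₁, e₄, e₆, e₈, e₉, e₁₀, e₁₃, e₁₄, e₁₅}
… ∩ ⟦across from e₃⟧ = {e₁, e₄, e₆, e₈, e₉, e₁₀, e₁₃, e₁₄, e₁₅} ∩ {e₁, e₃, e₅, e₆, e₈, e₉, e₁₁, e₁₂, e₁₃, e₁₅} = {e₁, e₆, e₈, e₉, e₁₃, e₁₅}
… ∩ ⟦hidden⟧ = {e₁, e₆, e₈, e₉, e₁₃, e₁₅} ∩ {e₂, e₃, e₅, e₆, e₇, e₉, e₁₁, e₁₃, e₁₄, e₁₅} = {e₆, e₉, e₁₃, e₁₅}
So ⟦hidden coin across from e₃⟧ = {e₆, e₉, e₁₃, e₁₅}.

{e₆, e₉, e₁₃, e₁₅}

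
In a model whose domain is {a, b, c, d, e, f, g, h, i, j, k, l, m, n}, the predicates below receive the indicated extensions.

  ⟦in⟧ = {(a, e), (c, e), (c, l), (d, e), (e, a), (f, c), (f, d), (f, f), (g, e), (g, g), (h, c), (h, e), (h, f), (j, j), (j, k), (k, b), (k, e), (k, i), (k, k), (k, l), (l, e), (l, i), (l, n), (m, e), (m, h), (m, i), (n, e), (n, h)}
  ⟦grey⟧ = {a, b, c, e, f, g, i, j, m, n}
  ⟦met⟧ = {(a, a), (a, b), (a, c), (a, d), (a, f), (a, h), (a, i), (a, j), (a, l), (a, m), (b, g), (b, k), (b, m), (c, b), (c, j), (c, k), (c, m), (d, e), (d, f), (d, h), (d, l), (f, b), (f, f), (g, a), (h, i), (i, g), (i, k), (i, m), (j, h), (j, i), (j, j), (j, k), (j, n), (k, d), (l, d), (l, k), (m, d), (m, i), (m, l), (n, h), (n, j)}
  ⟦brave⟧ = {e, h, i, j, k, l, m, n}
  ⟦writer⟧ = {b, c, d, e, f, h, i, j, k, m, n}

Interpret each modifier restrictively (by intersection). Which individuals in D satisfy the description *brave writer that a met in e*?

⟦that a met⟧ = {x : ⟨a, x⟩ ∈ ⟦met⟧} = {a, b, c, d, f, h, i, j, l, m}
⟦in e⟧ = {x : ⟨x, e⟩ ∈ ⟦in⟧} = {a, c, d, g, h, k, l, m, n}
⟦writer⟧ = {b, c, d, e, f, h, i, j, k, m, n}
… ∩ ⟦that a met⟧ = {b, c, d, e, f, h, i, j, k, m, n} ∩ {a, b, c, d, f, h, i, j, l, m} = {b, c, d, f, h, i, j, m}
… ∩ ⟦in e⟧ = {b, c, d, f, h, i, j, m} ∩ {a, c, d, g, h, k, l, m, n} = {c, d, h, m}
… ∩ ⟦brave⟧ = {c, d, h, m} ∩ {e, h, i, j, k, l, m, n} = {h, m}
So ⟦brave writer that a met in e⟧ = {h, m}.

{h, m}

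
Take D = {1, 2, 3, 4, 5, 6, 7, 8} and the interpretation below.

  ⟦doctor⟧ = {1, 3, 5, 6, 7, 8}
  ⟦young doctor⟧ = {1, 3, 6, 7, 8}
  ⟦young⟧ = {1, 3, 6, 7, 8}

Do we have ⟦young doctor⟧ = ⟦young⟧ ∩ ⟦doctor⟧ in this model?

⟦young⟧ ∩ ⟦doctor⟧ = {1, 3, 6, 7, 8} ∩ {1, 3, 5, 6, 7, 8} = {1, 3, 6, 7, 8}
Observed ⟦young doctor⟧ = {1, 3, 6, 7, 8}.
These coincide, so the modifier is intersective here.

yes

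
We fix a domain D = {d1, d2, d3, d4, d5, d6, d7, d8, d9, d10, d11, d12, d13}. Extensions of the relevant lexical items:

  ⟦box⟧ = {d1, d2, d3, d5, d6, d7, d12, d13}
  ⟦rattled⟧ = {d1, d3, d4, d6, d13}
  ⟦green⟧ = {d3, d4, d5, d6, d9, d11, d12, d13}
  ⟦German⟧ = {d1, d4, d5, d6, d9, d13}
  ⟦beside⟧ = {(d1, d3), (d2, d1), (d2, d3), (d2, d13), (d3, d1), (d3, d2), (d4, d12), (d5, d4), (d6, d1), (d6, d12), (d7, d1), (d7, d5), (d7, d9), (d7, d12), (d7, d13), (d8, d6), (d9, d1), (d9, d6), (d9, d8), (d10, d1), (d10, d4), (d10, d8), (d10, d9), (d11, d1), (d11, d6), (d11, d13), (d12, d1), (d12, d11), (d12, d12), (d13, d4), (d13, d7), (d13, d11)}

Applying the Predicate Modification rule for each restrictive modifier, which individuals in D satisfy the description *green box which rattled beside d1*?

⟦which rattled⟧ = ⟦rattled⟧ = {d1, d3, d4, d6, d13}
⟦beside d1⟧ = {x : ⟨x, d1⟩ ∈ ⟦beside⟧} = {d2, d3, d6, d7, d9, d10, d11, d12}
⟦box⟧ = {d1, d2, d3, d5, d6, d7, d12, d13}
… ∩ ⟦which rattled⟧ = {d1, d2, d3, d5, d6, d7, d12, d13} ∩ {d1, d3, d4, d6, d13} = {d1, d3, d6, d13}
… ∩ ⟦beside d1⟧ = {d1, d3, d6, d13} ∩ {d2, d3, d6, d7, d9, d10, d11, d12} = {d3, d6}
… ∩ ⟦green⟧ = {d3, d6} ∩ {d3, d4, d5, d6, d9, d11, d12, d13} = {d3, d6}
So ⟦green box which rattled beside d1⟧ = {d3, d6}.

{d3, d6}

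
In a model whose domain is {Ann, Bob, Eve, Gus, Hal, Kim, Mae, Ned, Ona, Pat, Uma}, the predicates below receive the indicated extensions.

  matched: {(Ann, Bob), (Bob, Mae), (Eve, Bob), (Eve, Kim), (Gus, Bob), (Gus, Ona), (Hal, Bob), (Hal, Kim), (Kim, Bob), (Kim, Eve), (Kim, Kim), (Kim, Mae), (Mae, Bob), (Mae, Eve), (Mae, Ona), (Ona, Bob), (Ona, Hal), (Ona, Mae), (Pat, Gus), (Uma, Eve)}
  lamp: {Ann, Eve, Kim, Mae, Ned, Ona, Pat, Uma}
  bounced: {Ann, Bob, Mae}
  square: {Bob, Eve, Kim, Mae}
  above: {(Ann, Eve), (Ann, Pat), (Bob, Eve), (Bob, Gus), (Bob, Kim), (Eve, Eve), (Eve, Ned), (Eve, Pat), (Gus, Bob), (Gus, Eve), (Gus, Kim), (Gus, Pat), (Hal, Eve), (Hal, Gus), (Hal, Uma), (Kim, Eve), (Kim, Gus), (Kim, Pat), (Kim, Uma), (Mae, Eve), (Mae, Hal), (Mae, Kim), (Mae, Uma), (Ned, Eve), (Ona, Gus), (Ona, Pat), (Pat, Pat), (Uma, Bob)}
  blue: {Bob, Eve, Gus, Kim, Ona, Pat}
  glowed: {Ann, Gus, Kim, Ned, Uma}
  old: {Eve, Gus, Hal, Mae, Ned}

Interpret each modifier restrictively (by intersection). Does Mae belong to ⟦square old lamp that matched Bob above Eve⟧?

yes

⟦that matched Bob⟧ = {x : ⟨x, Bob⟩ ∈ ⟦matched⟧} = {Ann, Eve, Gus, Hal, Kim, Mae, Ona}
⟦above Eve⟧ = {x : ⟨x, Eve⟩ ∈ ⟦above⟧} = {Ann, Bob, Eve, Gus, Hal, Kim, Mae, Ned}
⟦lamp⟧ = {Ann, Eve, Kim, Mae, Ned, Ona, Pat, Uma}
… ∩ ⟦that matched Bob⟧ = {Ann, Eve, Kim, Mae, Ned, Ona, Pat, Uma} ∩ {Ann, Eve, Gus, Hal, Kim, Mae, Ona} = {Ann, Eve, Kim, Mae, Ona}
… ∩ ⟦above Eve⟧ = {Ann, Eve, Kim, Mae, Ona} ∩ {Ann, Bob, Eve, Gus, Hal, Kim, Mae, Ned} = {Ann, Eve, Kim, Mae}
… ∩ ⟦square⟧ = {Ann, Eve, Kim, Mae} ∩ {Bob, Eve, Kim, Mae} = {Eve, Kim, Mae}
… ∩ ⟦old⟧ = {Eve, Kim, Mae} ∩ {Eve, Gus, Hal, Mae, Ned} = {Eve, Mae}
⟦square old lamp that matched Bob above Eve⟧ = {Eve, Mae}; Mae ∈ this set.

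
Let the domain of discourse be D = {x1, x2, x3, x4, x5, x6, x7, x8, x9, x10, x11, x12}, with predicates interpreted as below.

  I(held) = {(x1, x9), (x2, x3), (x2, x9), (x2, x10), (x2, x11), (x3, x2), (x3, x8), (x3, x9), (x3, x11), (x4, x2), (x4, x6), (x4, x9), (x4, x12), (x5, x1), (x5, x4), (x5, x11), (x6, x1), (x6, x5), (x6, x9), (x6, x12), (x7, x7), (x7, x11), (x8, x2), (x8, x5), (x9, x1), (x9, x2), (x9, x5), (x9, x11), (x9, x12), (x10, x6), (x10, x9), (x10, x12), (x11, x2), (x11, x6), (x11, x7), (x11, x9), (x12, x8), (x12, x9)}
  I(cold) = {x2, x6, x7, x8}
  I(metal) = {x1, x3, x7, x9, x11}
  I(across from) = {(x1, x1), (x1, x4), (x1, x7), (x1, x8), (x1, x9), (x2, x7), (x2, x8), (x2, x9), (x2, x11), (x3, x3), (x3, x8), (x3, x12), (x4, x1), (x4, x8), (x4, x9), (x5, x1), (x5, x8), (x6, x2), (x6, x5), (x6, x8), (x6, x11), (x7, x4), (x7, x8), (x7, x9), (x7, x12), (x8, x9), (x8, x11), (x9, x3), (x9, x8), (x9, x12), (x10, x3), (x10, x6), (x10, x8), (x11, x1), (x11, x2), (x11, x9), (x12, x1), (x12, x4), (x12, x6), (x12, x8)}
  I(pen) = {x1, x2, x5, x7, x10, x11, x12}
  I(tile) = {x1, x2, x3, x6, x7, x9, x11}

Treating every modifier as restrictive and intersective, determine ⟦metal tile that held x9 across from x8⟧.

{x1, x3}

⟦that held x9⟧ = {x : ⟨x, x9⟩ ∈ ⟦held⟧} = {x1, x2, x3, x4, x6, x10, x11, x12}
⟦across from x8⟧ = {x : ⟨x, x8⟩ ∈ ⟦across from⟧} = {x1, x2, x3, x4, x5, x6, x7, x9, x10, x12}
⟦tile⟧ = {x1, x2, x3, x6, x7, x9, x11}
… ∩ ⟦that held x9⟧ = {x1, x2, x3, x6, x7, x9, x11} ∩ {x1, x2, x3, x4, x6, x10, x11, x12} = {x1, x2, x3, x6, x11}
… ∩ ⟦across from x8⟧ = {x1, x2, x3, x6, x11} ∩ {x1, x2, x3, x4, x5, x6, x7, x9, x10, x12} = {x1, x2, x3, x6}
… ∩ ⟦metal⟧ = {x1, x2, x3, x6} ∩ {x1, x3, x7, x9, x11} = {x1, x3}
So ⟦metal tile that held x9 across from x8⟧ = {x1, x3}.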